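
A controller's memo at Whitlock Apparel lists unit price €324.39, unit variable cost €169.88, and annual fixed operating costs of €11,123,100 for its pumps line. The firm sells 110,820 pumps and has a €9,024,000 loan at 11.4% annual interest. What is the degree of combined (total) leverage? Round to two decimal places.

Total contribution margin = 110,820 × €154.51 = €17,122,798.20.
Subtracting fixed costs: EBIT = €17,122,798.20 − €11,123,100 = €5,999,698.20. Interest = €1,028,736.00.
DOL = €17,122,798.20 ÷ €5,999,698.20 = 2.8539; DFL = €5,999,698.20 ÷ €4,970,962.20 = 1.2069.
Combined leverage = 2.8539 × 1.2069 = 3.4444.

3.44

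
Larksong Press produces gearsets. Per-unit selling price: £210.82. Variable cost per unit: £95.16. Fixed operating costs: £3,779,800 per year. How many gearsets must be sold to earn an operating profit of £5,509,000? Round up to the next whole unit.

Contribution margin per unit = £210.82 − £95.16 = £115.66.
Units = (FC + target) / CM = (£3,779,800 + £5,509,000) / £115.66 = 80,311.26, so 80,312 gearsets.

80,312 gearsets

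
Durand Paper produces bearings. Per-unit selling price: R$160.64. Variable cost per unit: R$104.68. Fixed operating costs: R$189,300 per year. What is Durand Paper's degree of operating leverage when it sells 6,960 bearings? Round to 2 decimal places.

At 6,960 units, contribution = 6,960 × R$55.96 = R$389,481.60.
Operating income = contribution − fixed costs = R$389,481.60 − R$189,300 = R$200,181.60.
So DOL = total CM / EBIT = R$389,481.60 / R$200,181.60 = 1.9456.

1.95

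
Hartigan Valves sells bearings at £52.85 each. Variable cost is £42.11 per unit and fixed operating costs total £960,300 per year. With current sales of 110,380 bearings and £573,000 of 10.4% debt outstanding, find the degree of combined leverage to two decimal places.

Total contribution margin = 110,380 × £10.74 = £1,185,481.20.
EBIT = £1,185,481.20 − £960,300 = £225,181.20. Interest = £59,592.00.
DOL = £1,185,481.20 ÷ £225,181.20 = 5.2646; DFL = £225,181.20 ÷ £165,589.20 = 1.3599.
DCL = DOL × DFL = 5.2646 × 1.3599 = 7.1593.

7.16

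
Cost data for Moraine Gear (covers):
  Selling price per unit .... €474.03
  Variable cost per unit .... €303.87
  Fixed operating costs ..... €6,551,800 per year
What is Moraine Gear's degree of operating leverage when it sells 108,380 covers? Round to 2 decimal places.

Total contribution margin = 108,380 × €170.16 = €18,441,940.80.
Operating income = contribution − fixed costs = €18,441,940.80 − €6,551,800 = €11,890,140.80.
Degree of operating leverage = €18,441,940.80 / €11,890,140.80 = 1.5510.

1.55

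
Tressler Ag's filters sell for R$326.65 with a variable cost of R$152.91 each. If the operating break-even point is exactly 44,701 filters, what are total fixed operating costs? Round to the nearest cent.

R$7,766,351.74

Unit CM = price − variable cost = R$326.65 − R$152.91 = R$173.74.
Fixed costs = break-even units × CM = 44,701 × R$173.74 = R$7,766,351.74.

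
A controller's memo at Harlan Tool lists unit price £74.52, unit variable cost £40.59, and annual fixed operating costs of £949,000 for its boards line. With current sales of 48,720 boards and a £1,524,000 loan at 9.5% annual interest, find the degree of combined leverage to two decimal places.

2.96

Contribution at this volume is 48,720 × £33.93 = £1,653,069.60.
EBIT = £1,653,069.60 − £949,000 = £704,069.60. Interest = £144,780.00.
DOL = £1,653,069.60 ÷ £704,069.60 = 2.3479; DFL = £704,069.60 ÷ £559,289.60 = 1.2589.
Combined leverage = 2.3479 × 1.2589 = 2.9558.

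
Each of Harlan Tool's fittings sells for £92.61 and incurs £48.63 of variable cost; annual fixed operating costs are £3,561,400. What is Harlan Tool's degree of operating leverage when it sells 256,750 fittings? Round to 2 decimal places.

1.46

Total contribution margin = 256,750 × £43.98 = £11,291,865.00.
EBIT = £11,291,865.00 − £3,561,400 = £7,730,465.00.
So DOL = total CM / EBIT = £11,291,865.00 / £7,730,465.00 = 1.4607.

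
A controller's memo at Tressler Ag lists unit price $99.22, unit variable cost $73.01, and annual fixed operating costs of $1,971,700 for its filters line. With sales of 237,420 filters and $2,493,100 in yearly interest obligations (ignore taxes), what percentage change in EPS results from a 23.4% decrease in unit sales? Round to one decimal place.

Contribution at this volume is 237,420 × $26.21 = $6,222,778.20.
EBIT = $6,222,778.20 − $1,971,700 = $4,251,078.20.
Interest = $2,493,100.00, so EBIT − I = $1,757,978.20.
DCL = total CM / (EBIT − I) = $6,222,778.20 / $1,757,978.20 = 3.5397.
EPS therefore changes by 3.5397 × (-23.4%) = -82.8%.

-82.8%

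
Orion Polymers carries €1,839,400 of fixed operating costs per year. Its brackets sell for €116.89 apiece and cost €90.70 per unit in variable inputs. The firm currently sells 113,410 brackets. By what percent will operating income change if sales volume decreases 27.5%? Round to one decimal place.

At 113,410 units, contribution = 113,410 × €26.19 = €2,970,207.90.
EBIT = €2,970,207.90 − €1,839,400 = €1,130,807.90.
DOL = contribution ÷ EBIT = €2,970,207.90 ÷ €1,130,807.90 = 2.6266.
%ΔEBIT = DOL × %ΔSales = 2.6266 × -27.5% = -72.2%.

-72.2%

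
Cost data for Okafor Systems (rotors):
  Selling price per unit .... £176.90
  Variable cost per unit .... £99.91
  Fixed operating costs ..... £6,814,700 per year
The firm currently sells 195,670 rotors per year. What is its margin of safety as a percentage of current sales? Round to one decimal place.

54.8%

Contribution margin per unit = £176.90 − £99.91 = £76.99. Break-even units = £6,814,700 ÷ £76.99 = 88,514.09; break-even revenue = 88,514.09 × £176.90 = £15,658,143.01.
Actual sales revenue = 195,670 × £176.90 = £34,614,023.00.
Margin of safety = (£34,614,023.00 − £15,658,143.01) ÷ £34,614,023.00 = 54.8%.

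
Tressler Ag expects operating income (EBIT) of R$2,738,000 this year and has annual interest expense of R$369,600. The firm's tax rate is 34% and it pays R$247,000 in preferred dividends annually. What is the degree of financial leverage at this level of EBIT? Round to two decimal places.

Interest = R$369,600.00.
Pre-tax preferred-dividend burden = R$247,000 ÷ (1 − 0.34) = R$374,242.42.
DFL = EBIT ÷ [EBIT − I − D_p/(1−t)] = R$2,738,000 ÷ [R$2,738,000 − R$369,600.00 − R$374,242.42] = R$2,738,000 ÷ R$1,994,157.58 = 1.3730.

1.37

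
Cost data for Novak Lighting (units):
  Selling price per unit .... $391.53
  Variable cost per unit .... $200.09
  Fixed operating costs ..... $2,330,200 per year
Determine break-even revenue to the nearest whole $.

Contribution margin per unit = $391.53 − $200.09 = $191.44, a CM ratio of $191.44 ÷ $391.53 = 0.4890.
Break-even revenue = fixed costs × price ÷ CM = $2,330,200 × $391.53 ÷ $191.44 = $4,765,687.

$4,765,687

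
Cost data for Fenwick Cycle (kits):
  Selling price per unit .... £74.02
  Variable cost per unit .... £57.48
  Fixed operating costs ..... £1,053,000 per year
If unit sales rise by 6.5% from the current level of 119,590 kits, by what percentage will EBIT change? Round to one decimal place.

+13.9%

At 119,590 units, contribution = 119,590 × £16.54 = £1,978,018.60.
EBIT = £1,978,018.60 − £1,053,000 = £925,018.60.
DOL = contribution ÷ EBIT = £1,978,018.60 ÷ £925,018.60 = 2.1384.
Operating income changes by 2.1384 × +6.5% = +13.9%.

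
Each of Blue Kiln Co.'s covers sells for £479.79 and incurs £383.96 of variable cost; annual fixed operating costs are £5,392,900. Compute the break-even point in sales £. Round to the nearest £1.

CM per unit = £479.79 − £383.96 = £95.83; CM ratio = £95.83 / £479.79 = 0.1997.
Break-even sales = FC ÷ CM ratio = £5,392,900 × £479.79 / £95.83 = £27,000,516.

£27,000,516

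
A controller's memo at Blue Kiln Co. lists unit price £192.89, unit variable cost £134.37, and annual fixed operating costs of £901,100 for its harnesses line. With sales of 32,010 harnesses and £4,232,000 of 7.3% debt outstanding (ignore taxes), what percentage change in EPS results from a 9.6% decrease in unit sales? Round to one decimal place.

Contribution at this volume is 32,010 × £58.52 = £1,873,225.20.
Subtracting fixed costs: EBIT = £1,873,225.20 − £901,100 = £972,125.20.
After interest of £308,936.00, pre-tax earnings = £663,189.20.
Degree of combined leverage = contribution ÷ (EBIT − I) = £1,873,225.20 ÷ £663,189.20 = 2.8246.
EPS therefore changes by 2.8246 × (-9.6%) = -27.1%.

-27.1%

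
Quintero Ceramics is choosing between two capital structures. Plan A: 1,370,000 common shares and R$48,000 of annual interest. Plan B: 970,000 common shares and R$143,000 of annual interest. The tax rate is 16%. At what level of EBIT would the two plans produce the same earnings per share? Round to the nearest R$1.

Set EPS_A = EPS_B: (EBIT − R$48,000)(1 − 0.16) ÷ 1,370,000 = (EBIT − R$143,000)(1 − 0.16) ÷ 970,000.
Cancelling (1 − t) and cross-multiplying: 970,000·(EBIT − 48,000) = 1,370,000·(EBIT − 143,000).
EBIT × (1,370,000 − 970,000) = 143,000 × 1,370,000 − 48,000 × 970,000 = 149,350,000,000, so EBIT = 149,350,000,000 ÷ 400,000 = 373,375.00.

R$373,375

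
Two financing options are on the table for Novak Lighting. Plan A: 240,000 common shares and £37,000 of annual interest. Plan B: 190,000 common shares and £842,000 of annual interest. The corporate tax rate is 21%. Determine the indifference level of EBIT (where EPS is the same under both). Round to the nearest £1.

At indifference, (EBIT − 37,000)(1 − t)/240,000 = (EBIT − 842,000)(1 − t)/190,000.
The (1 − t) factor cancels: (EBIT − 37,000) × 190,000 = (EBIT − 842,000) × 240,000.
EBIT × (240,000 − 190,000) = 842,000 × 240,000 − 37,000 × 190,000 = 195,050,000,000, so EBIT = 195,050,000,000 ÷ 50,000 = 3,901,000.00.

£3,901,000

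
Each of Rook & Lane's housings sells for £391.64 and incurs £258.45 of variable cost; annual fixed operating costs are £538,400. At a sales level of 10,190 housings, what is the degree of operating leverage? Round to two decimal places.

1.66

At 10,190 units, contribution = 10,190 × £133.19 = £1,357,206.10.
Subtracting fixed costs: EBIT = £1,357,206.10 − £538,400 = £818,806.10.
DOL = contribution ÷ EBIT = £1,357,206.10 ÷ £818,806.10 = 1.6575.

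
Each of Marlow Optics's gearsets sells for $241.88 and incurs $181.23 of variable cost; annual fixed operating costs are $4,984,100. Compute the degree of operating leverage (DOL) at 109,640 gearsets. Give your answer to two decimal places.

Contribution at this volume is 109,640 × $60.65 = $6,649,666.00.
EBIT = $6,649,666.00 − $4,984,100 = $1,665,566.00.
DOL = contribution ÷ EBIT = $6,649,666.00 ÷ $1,665,566.00 = 3.9924.

3.99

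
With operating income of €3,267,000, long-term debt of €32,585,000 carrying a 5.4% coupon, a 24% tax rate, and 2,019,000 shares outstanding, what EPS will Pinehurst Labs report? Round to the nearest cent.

€0.57

Interest = €1,759,590.00, so EBT = €3,267,000 − €1,759,590.00 = €1,507,410.00.
After tax at 24%: net income = €1,507,410.00 × 0.76 = €1,145,631.60.
EPS = €1,145,631.60 ÷ 2,019,000 = €0.57.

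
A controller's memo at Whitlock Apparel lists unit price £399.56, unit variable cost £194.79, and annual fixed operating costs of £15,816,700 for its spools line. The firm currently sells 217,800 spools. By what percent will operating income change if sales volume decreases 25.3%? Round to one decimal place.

Contribution at this volume is 217,800 × £204.77 = £44,598,906.00.
Operating income = contribution − fixed costs = £44,598,906.00 − £15,816,700 = £28,782,206.00.
So DOL = total CM / EBIT = £44,598,906.00 / £28,782,206.00 = 1.5495.
%ΔEBIT = DOL × %ΔSales = 1.5495 × -25.3% = -39.2%.

-39.2%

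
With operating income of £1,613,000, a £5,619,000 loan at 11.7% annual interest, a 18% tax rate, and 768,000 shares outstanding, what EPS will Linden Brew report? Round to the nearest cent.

£1.02

Pre-tax income = £1,613,000 − £657,423.00 = £955,577.00.
Net income = £955,577.00 × (1 − 0.18) = £783,573.14.
Per share: £783,573.14 / 768,000 shares = £1.02.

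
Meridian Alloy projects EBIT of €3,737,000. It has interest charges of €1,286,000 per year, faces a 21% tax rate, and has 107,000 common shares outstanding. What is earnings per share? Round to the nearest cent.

Interest = €1,286,000.00, so EBT = €3,737,000 − €1,286,000.00 = €2,451,000.00.
Net income = €2,451,000.00 × (1 − 0.21) = €1,936,290.00.
Per share: €1,936,290.00 / 107,000 shares = €18.10.

€18.10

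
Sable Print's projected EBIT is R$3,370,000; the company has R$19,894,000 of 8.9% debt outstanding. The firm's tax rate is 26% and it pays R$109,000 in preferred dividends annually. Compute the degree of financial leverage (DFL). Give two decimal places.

Annual interest charges come to R$1,770,566.00.
Preferred dividends grossed up pre-tax: R$109,000 / (1 − 0.26) = R$147,297.30.
DFL = EBIT ÷ [EBIT − I − D_p/(1−t)] = R$3,370,000 ÷ [R$3,370,000 − R$1,770,566.00 − R$147,297.30] = R$3,370,000 ÷ R$1,452,136.70 = 2.3207.

2.32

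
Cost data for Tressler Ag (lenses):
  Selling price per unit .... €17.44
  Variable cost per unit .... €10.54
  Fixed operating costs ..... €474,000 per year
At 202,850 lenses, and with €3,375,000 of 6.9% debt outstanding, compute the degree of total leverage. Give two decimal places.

Total contribution margin = 202,850 × €6.90 = €1,399,665.00.
Operating income = contribution − fixed costs = €1,399,665.00 − €474,000 = €925,665.00. Interest = €232,875.00, so EBIT − I = €692,790.00.
DCL = contribution ÷ (EBIT − I) = €1,399,665.00 ÷ €692,790.00 = 2.0203.

2.02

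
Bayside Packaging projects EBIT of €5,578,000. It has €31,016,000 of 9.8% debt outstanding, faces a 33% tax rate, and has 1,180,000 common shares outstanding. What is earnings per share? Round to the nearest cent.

€1.44

Interest = €3,039,568.00, so EBT = €5,578,000 − €3,039,568.00 = €2,538,432.00.
After tax at 33%: net income = €2,538,432.00 × 0.67 = €1,700,749.44.
Per share: €1,700,749.44 / 1,180,000 shares = €1.44.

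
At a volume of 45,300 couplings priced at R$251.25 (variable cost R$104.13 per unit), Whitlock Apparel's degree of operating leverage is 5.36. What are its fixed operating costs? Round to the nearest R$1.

R$5,421,152

Total contribution margin = 45,300 × R$147.12 = R$6,664,536.00.
Since DOL = CM ÷ EBIT, EBIT = R$6,664,536.00 ÷ 5.36 = R$1,243,383.58.
Fixed costs = CM − EBIT = R$6,664,536.00 − R$1,243,383.58 = R$5,421,152.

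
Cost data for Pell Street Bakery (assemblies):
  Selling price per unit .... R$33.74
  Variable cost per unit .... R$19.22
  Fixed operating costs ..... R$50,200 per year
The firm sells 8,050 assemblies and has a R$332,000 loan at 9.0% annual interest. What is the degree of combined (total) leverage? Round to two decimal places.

Total contribution margin = 8,050 × R$14.52 = R$116,886.00.
Subtracting fixed costs: EBIT = R$116,886.00 − R$50,200 = R$66,686.00. Interest = R$29,880.00, so EBIT − I = R$36,806.00.
DCL = contribution ÷ (EBIT − I) = R$116,886.00 ÷ R$36,806.00 = 3.1757.

3.18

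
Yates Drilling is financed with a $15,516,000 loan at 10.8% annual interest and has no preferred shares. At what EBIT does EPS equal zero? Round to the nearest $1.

$1,675,728

Annual interest = 10.8% × $15,516,000 = $1,675,728.00.
With no preferred dividends, EPS = 0 when EBIT exactly covers interest, so the financial break-even EBIT is $1,675,728.00.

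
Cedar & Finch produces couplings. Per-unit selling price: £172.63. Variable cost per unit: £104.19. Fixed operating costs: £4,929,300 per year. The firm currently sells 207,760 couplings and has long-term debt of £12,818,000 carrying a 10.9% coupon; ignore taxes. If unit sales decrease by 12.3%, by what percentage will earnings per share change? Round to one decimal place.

-22.2%

Contribution at this volume is 207,760 × £68.44 = £14,219,094.40.
EBIT = £14,219,094.40 − £4,929,300 = £9,289,794.40.
Interest = £1,397,162.00, so EBIT − I = £7,892,632.40.
DCL = total CM / (EBIT − I) = £14,219,094.40 / £7,892,632.40 = 1.8016.
EPS therefore changes by 1.8016 × (-12.3%) = -22.2%.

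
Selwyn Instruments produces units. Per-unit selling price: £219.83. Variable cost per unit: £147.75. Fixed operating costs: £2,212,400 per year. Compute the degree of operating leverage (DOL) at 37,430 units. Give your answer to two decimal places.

5.56

Contribution at this volume is 37,430 × £72.08 = £2,697,954.40.
EBIT = £2,697,954.40 − £2,212,400 = £485,554.40.
Degree of operating leverage = £2,697,954.40 / £485,554.40 = 5.5564.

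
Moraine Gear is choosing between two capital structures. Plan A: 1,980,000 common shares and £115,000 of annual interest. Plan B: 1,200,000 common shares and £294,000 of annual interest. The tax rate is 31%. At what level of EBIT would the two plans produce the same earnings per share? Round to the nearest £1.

£569,385

Set EPS_A = EPS_B: (EBIT − £115,000)(1 − 0.31) ÷ 1,980,000 = (EBIT − £294,000)(1 − 0.31) ÷ 1,200,000.
The (1 − t) factor cancels: (EBIT − 115,000) × 1,200,000 = (EBIT − 294,000) × 1,980,000.
Solving, EBIT = (294,000·1,980,000 − 115,000·1,200,000) / (1,980,000 − 1,200,000) = 444,120,000,000 / 780,000 = 569,384.62.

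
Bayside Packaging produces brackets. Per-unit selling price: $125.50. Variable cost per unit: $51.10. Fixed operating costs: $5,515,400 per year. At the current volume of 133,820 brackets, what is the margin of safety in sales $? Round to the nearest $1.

$7,490,879

Contribution margin per unit = $125.50 − $51.10 = $74.40. Break-even units = $5,515,400 ÷ $74.40 = 74,131.72; break-even revenue = 74,131.72 × $125.50 = $9,303,530.91.
Current sales = 133,820 × $125.50 = $16,794,410.00.
Margin of safety = $16,794,410.00 − $9,303,530.91 = $7,490,879.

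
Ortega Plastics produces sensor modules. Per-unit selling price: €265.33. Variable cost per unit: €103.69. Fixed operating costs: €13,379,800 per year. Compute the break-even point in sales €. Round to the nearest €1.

€21,962,771

Contribution margin per unit = €265.33 − €103.69 = €161.64, a CM ratio of €161.64 ÷ €265.33 = 0.6092.
Break-even sales = FC ÷ CM ratio = €13,379,800 × €265.33 / €161.64 = €21,962,771.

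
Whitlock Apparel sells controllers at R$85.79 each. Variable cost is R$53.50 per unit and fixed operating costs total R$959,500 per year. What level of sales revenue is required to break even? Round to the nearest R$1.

R$2,549,257

CM per unit = R$85.79 − R$53.50 = R$32.29; CM ratio = R$32.29 / R$85.79 = 0.3764.
Break-even sales = FC ÷ CM ratio = R$959,500 × R$85.79 / R$32.29 = R$2,549,257.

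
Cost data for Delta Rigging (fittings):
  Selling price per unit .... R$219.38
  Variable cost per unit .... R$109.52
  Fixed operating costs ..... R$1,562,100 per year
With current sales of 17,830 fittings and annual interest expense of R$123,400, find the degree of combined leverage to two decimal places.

7.17

At 17,830 units, contribution = 17,830 × R$109.86 = R$1,958,803.80.
Operating income = contribution − fixed costs = R$1,958,803.80 − R$1,562,100 = R$396,703.80. Interest = R$123,400.00.
DOL = R$1,958,803.80 ÷ R$396,703.80 = 4.9377; DFL = R$396,703.80 ÷ R$273,303.80 = 1.4515.
DCL = DOL × DFL = 4.9377 × 1.4515 = 7.1671.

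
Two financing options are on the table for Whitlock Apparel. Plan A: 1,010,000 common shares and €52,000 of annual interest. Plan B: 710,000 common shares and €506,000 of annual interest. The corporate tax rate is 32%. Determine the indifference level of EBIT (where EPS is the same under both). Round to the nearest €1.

At indifference, (EBIT − 52,000)(1 − t)/1,010,000 = (EBIT − 506,000)(1 − t)/710,000.
The (1 − t) factor cancels: (EBIT − 52,000) × 710,000 = (EBIT − 506,000) × 1,010,000.
EBIT × (1,010,000 − 710,000) = 506,000 × 1,010,000 − 52,000 × 710,000 = 474,140,000,000, so EBIT = 474,140,000,000 ÷ 300,000 = 1,580,466.67.

€1,580,467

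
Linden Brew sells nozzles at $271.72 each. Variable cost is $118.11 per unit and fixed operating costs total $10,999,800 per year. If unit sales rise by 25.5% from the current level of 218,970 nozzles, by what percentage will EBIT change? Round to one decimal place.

Contribution at this volume is 218,970 × $153.61 = $33,635,981.70.
EBIT = $33,635,981.70 − $10,999,800 = $22,636,181.70.
Degree of operating leverage = $33,635,981.70 / $22,636,181.70 = 1.4859.
Operating income changes by 1.4859 × +25.5% = +37.9%.

+37.9%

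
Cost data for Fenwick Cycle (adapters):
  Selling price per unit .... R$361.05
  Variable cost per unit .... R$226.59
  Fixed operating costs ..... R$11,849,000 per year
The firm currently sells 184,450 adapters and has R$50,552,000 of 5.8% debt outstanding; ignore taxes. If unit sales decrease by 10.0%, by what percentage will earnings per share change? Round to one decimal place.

-24.8%

Total contribution margin = 184,450 × R$134.46 = R$24,801,147.00.
EBIT = R$24,801,147.00 − R$11,849,000 = R$12,952,147.00.
Interest = R$2,932,016.00, so EBIT − I = R$10,020,131.00.
DCL = total CM / (EBIT − I) = R$24,801,147.00 / R$10,020,131.00 = 2.4751.
EPS therefore changes by 2.4751 × (-10.0%) = -24.8%.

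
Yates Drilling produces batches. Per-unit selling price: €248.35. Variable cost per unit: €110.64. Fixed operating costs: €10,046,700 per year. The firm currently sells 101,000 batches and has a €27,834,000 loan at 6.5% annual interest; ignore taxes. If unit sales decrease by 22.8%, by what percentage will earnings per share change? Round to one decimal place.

Total contribution margin = 101,000 × €137.71 = €13,908,710.00.
Subtracting fixed costs: EBIT = €13,908,710.00 − €10,046,700 = €3,862,010.00.
After interest of €1,809,210.00, pre-tax earnings = €2,052,800.00.
DCL = total CM / (EBIT − I) = €13,908,710.00 / €2,052,800.00 = 6.7755.
EPS therefore changes by 6.7755 × (-22.8%) = -154.5%.

-154.5%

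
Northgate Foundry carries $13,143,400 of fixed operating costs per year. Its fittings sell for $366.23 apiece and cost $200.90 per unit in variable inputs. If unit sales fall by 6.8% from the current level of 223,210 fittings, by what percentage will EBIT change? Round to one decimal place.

-10.6%

Contribution at this volume is 223,210 × $165.33 = $36,903,309.30.
Subtracting fixed costs: EBIT = $36,903,309.30 − $13,143,400 = $23,759,909.30.
So DOL = total CM / EBIT = $36,903,309.30 / $23,759,909.30 = 1.5532.
%ΔEBIT = DOL × %ΔSales = 1.5532 × -6.8% = -10.6%.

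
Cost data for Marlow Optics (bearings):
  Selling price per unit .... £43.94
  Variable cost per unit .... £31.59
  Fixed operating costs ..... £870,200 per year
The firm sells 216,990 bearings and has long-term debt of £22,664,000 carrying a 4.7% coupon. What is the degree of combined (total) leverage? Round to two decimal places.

3.60

At 216,990 units, contribution = 216,990 × £12.35 = £2,679,826.50.
Subtracting fixed costs: EBIT = £2,679,826.50 − £870,200 = £1,809,626.50. Interest = £1,065,208.00, so EBIT − I = £744,418.50.
Degree of total leverage = total CM / (EBIT − interest) = £2,679,826.50 / £744,418.50 = 3.5999.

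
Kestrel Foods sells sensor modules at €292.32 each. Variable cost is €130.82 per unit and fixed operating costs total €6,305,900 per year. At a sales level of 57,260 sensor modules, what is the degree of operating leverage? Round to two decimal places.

3.14

Total contribution margin = 57,260 × €161.50 = €9,247,490.00.
Subtracting fixed costs: EBIT = €9,247,490.00 − €6,305,900 = €2,941,590.00.
Degree of operating leverage = €9,247,490.00 / €2,941,590.00 = 3.1437.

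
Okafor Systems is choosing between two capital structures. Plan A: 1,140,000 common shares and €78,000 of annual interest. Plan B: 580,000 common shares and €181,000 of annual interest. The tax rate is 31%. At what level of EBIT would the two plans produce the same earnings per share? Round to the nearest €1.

€287,679

At indifference, (EBIT − 78,000)(1 − t)/1,140,000 = (EBIT − 181,000)(1 − t)/580,000.
The (1 − t) factor cancels: (EBIT − 78,000) × 580,000 = (EBIT − 181,000) × 1,140,000.
EBIT × (1,140,000 − 580,000) = 181,000 × 1,140,000 − 78,000 × 580,000 = 161,100,000,000, so EBIT = 161,100,000,000 ÷ 560,000 = 287,678.57.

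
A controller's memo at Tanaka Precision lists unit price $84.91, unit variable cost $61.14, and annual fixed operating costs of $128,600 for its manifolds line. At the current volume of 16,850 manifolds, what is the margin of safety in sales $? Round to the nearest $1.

$971,355

Unit CM = price − variable cost = $84.91 − $61.14 = $23.77. Break-even units = $128,600 ÷ $23.77 = 5,410.18; break-even revenue = 5,410.18 × $84.91 = $459,378.46.
Actual sales revenue = 16,850 × $84.91 = $1,430,733.50.
Margin of safety = $1,430,733.50 − $459,378.46 = $971,355.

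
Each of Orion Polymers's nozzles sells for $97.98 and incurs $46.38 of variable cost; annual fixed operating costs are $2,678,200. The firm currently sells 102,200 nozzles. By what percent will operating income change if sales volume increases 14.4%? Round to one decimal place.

Contribution at this volume is 102,200 × $51.60 = $5,273,520.00.
Operating income = contribution − fixed costs = $5,273,520.00 − $2,678,200 = $2,595,320.00.
So DOL = total CM / EBIT = $5,273,520.00 / $2,595,320.00 = 2.0319.
So EBIT moves 2.0319 × (+14.4%) = +29.3%.

+29.3%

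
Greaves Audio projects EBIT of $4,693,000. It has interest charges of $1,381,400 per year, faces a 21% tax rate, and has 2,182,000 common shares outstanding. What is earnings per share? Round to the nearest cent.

Pre-tax income = $4,693,000 − $1,381,400.00 = $3,311,600.00.
After tax at 21%: net income = $3,311,600.00 × 0.79 = $2,616,164.00.
Per share: $2,616,164.00 / 2,182,000 shares = $1.20.

$1.20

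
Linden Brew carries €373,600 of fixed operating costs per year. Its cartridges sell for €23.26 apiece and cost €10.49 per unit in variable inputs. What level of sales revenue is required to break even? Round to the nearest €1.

CM per unit = €23.26 − €10.49 = €12.77; CM ratio = €12.77 / €23.26 = 0.5490.
Break-even revenue = fixed costs × price ÷ CM = €373,600 × €23.26 ÷ €12.77 = €680,496.

€680,496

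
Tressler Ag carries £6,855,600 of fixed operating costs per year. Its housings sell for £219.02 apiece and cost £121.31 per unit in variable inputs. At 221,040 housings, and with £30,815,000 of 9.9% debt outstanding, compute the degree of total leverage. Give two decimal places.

Total contribution margin = 221,040 × £97.71 = £21,597,818.40.
Operating income = contribution − fixed costs = £21,597,818.40 − £6,855,600 = £14,742,218.40. Interest = £3,050,685.00.
DOL = £21,597,818.40 ÷ £14,742,218.40 = 1.4650; DFL = £14,742,218.40 ÷ £11,691,533.40 = 1.2609.
Combined leverage = 1.4650 × 1.2609 = 1.8472.

1.85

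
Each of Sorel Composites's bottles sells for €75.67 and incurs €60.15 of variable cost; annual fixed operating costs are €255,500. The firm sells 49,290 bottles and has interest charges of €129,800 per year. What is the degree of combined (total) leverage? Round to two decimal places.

2.01

At 49,290 units, contribution = 49,290 × €15.52 = €764,980.80.
Subtracting fixed costs: EBIT = €764,980.80 − €255,500 = €509,480.80. Interest = €129,800.00.
DOL = €764,980.80 ÷ €509,480.80 = 1.5015; DFL = €509,480.80 ÷ €379,680.80 = 1.3419.
Combined leverage = 1.5015 × 1.3419 = 2.0149.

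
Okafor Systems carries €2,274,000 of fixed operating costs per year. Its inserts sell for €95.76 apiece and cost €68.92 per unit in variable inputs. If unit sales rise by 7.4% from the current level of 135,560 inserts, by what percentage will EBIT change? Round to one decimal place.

Total contribution margin = 135,560 × €26.84 = €3,638,430.40.
Operating income = contribution − fixed costs = €3,638,430.40 − €2,274,000 = €1,364,430.40.
Degree of operating leverage = €3,638,430.40 / €1,364,430.40 = 2.6666.
So EBIT moves 2.6666 × (+7.4%) = +19.7%.

+19.7%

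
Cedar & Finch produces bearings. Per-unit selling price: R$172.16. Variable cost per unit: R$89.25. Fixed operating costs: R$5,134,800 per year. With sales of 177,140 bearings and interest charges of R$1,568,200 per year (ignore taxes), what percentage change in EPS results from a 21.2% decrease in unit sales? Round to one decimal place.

At 177,140 units, contribution = 177,140 × R$82.91 = R$14,686,677.40.
EBIT = R$14,686,677.40 − R$5,134,800 = R$9,551,877.40.
Interest = R$1,568,200.00, so EBIT − I = R$7,983,677.40.
DCL = total CM / (EBIT − I) = R$14,686,677.40 / R$7,983,677.40 = 1.8396.
EPS therefore changes by 1.8396 × (-21.2%) = -39.0%.

-39.0%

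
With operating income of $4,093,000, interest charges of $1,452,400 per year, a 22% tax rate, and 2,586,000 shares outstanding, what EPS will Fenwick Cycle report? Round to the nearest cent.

Interest = $1,452,400.00, so EBT = $4,093,000 − $1,452,400.00 = $2,640,600.00.
After tax at 22%: net income = $2,640,600.00 × 0.78 = $2,059,668.00.
EPS = $2,059,668.00 ÷ 2,586,000 = $0.80.

$0.80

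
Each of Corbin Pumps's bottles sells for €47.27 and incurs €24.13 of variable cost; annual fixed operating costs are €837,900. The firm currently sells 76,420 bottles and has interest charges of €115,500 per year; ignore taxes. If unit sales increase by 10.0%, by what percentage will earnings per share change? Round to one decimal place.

+21.7%

At 76,420 units, contribution = 76,420 × €23.14 = €1,768,358.80.
Operating income = contribution − fixed costs = €1,768,358.80 − €837,900 = €930,458.80.
Interest = €115,500.00, so EBIT − I = €814,958.80.
DCL = total CM / (EBIT − I) = €1,768,358.80 / €814,958.80 = 2.1699.
%ΔEPS = DCL × %ΔSales = 2.1699 × +10.0% = +21.7%.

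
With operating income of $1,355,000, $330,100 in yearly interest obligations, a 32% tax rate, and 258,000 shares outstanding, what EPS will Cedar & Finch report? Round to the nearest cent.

Pre-tax income = $1,355,000 − $330,100.00 = $1,024,900.00.
Net income = $1,024,900.00 × (1 − 0.32) = $696,932.00.
EPS = $696,932.00 ÷ 258,000 = $2.70.

$2.70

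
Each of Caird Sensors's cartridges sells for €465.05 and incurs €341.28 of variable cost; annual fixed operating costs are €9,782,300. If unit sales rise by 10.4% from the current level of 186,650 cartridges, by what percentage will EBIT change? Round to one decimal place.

Total contribution margin = 186,650 × €123.77 = €23,101,670.50.
EBIT = €23,101,670.50 − €9,782,300 = €13,319,370.50.
DOL = contribution ÷ EBIT = €23,101,670.50 ÷ €13,319,370.50 = 1.7344.
Operating income changes by 1.7344 × +10.4% = +18.0%.

+18.0%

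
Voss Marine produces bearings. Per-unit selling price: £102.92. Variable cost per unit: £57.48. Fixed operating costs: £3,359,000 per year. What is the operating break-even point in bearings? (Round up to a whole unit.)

Contribution margin per unit = £102.92 − £57.48 = £45.44.
Units to break even: £3,359,000 ÷ £45.44 = 73,921.65, rounded up to 73,922.

73,922 bearings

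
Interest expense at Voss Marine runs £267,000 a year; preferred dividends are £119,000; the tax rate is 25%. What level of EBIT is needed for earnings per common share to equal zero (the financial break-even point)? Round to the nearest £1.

£425,667

Grossing the preferred dividend up to pre-tax terms: £119,000 / (1 − 0.25) = £158,666.67.
Financial break-even EBIT = interest + D_p ÷ (1 − t) = £267,000 + £158,666.67 = £425,666.67.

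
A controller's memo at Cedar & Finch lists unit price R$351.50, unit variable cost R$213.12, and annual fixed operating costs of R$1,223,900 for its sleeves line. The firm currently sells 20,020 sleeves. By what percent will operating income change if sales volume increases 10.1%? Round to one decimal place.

At 20,020 units, contribution = 20,020 × R$138.38 = R$2,770,367.60.
Operating income = contribution − fixed costs = R$2,770,367.60 − R$1,223,900 = R$1,546,467.60.
DOL = contribution ÷ EBIT = R$2,770,367.60 ÷ R$1,546,467.60 = 1.7914.
%ΔEBIT = DOL × %ΔSales = 1.7914 × +10.1% = +18.1%.

+18.1%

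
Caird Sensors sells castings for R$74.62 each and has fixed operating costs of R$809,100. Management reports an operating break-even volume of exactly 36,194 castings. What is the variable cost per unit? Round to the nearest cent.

R$52.27

At break-even, FC = Q × (P − VC), so P − VC = R$809,100 ÷ 36,194 = R$22.3545.
Hence VC = price − CM = R$74.62 − R$22.3545 = R$52.27.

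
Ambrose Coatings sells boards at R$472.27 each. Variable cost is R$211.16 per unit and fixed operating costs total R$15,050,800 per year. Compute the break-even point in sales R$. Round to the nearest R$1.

R$27,222,402

Contribution margin per unit = R$472.27 − R$211.16 = R$261.11, a CM ratio of R$261.11 ÷ R$472.27 = 0.5529.
Break-even sales = FC ÷ CM ratio = R$15,050,800 × R$472.27 / R$261.11 = R$27,222,402.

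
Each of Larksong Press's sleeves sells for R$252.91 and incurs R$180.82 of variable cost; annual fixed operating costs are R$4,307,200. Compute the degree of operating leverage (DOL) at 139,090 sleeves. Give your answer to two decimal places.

At 139,090 units, contribution = 139,090 × R$72.09 = R$10,026,998.10.
EBIT = R$10,026,998.10 − R$4,307,200 = R$5,719,798.10.
DOL = contribution ÷ EBIT = R$10,026,998.10 ÷ R$5,719,798.10 = 1.7530.

1.75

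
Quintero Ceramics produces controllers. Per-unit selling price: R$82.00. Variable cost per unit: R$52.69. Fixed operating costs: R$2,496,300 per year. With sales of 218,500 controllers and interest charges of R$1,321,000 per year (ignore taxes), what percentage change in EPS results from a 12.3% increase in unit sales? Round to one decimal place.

+30.4%

At 218,500 units, contribution = 218,500 × R$29.31 = R$6,404,235.00.
Operating income = contribution − fixed costs = R$6,404,235.00 − R$2,496,300 = R$3,907,935.00.
After interest of R$1,321,000.00, pre-tax earnings = R$2,586,935.00.
Degree of combined leverage = contribution ÷ (EBIT − I) = R$6,404,235.00 ÷ R$2,586,935.00 = 2.4756.
EPS therefore changes by 2.4756 × (+12.3%) = +30.4%.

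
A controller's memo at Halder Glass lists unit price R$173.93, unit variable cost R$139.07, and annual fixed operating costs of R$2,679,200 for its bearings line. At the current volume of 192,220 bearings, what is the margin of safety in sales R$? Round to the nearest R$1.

Contribution margin per unit = R$173.93 − R$139.07 = R$34.86. Break-even units = R$2,679,200 ÷ R$34.86 = 76,856.00; break-even revenue = 76,856.00 × R$173.93 = R$13,367,563.28.
Current sales = 192,220 × R$173.93 = R$33,432,824.60.
Margin of safety = R$33,432,824.60 − R$13,367,563.28 = R$20,065,261.

R$20,065,261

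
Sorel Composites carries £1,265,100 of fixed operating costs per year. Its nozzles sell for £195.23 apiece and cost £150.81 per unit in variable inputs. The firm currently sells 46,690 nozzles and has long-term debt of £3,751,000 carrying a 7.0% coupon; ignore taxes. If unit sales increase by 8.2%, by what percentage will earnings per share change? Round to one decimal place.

Total contribution margin = 46,690 × £44.42 = £2,073,969.80.
EBIT = £2,073,969.80 − £1,265,100 = £808,869.80.
After interest of £262,570.00, pre-tax earnings = £546,299.80.
Degree of combined leverage = contribution ÷ (EBIT − I) = £2,073,969.80 ÷ £546,299.80 = 3.7964.
EPS therefore changes by 3.7964 × (+8.2%) = +31.1%.

+31.1%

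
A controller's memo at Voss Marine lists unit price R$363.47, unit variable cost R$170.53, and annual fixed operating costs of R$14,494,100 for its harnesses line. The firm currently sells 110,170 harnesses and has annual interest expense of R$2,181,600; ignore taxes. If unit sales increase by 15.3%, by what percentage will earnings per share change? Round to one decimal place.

+71.0%

Contribution at this volume is 110,170 × R$192.94 = R$21,256,199.80.
Operating income = contribution − fixed costs = R$21,256,199.80 − R$14,494,100 = R$6,762,099.80.
Interest = R$2,181,600.00, so EBIT − I = R$4,580,499.80.
Degree of combined leverage = contribution ÷ (EBIT − I) = R$21,256,199.80 ÷ R$4,580,499.80 = 4.6406.
EPS therefore changes by 4.6406 × (+15.3%) = +71.0%.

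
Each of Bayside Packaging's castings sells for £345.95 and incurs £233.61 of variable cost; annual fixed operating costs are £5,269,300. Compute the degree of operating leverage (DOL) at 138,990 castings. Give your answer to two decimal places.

1.51

Total contribution margin = 138,990 × £112.34 = £15,614,136.60.
EBIT = £15,614,136.60 − £5,269,300 = £10,344,836.60.
DOL = contribution ÷ EBIT = £15,614,136.60 ÷ £10,344,836.60 = 1.5094.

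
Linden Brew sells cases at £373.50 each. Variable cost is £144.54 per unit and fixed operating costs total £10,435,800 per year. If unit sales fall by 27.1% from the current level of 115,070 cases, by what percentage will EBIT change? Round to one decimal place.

-44.9%

At 115,070 units, contribution = 115,070 × £228.96 = £26,346,427.20.
Subtracting fixed costs: EBIT = £26,346,427.20 − £10,435,800 = £15,910,627.20.
Degree of operating leverage = £26,346,427.20 / £15,910,627.20 = 1.6559.
%ΔEBIT = DOL × %ΔSales = 1.6559 × -27.1% = -44.9%.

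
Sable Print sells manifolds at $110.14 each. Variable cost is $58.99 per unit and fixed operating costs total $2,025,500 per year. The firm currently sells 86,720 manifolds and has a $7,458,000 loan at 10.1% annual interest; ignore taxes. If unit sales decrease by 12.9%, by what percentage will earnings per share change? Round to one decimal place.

-34.5%

At 86,720 units, contribution = 86,720 × $51.15 = $4,435,728.00.
Subtracting fixed costs: EBIT = $4,435,728.00 − $2,025,500 = $2,410,228.00.
After interest of $753,258.00, pre-tax earnings = $1,656,970.00.
DCL = total CM / (EBIT − I) = $4,435,728.00 / $1,656,970.00 = 2.6770.
EPS therefore changes by 2.6770 × (-12.9%) = -34.5%.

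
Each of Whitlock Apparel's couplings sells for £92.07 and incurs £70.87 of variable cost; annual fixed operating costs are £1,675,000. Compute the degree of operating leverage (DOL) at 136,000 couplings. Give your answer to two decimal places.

2.39

Contribution at this volume is 136,000 × £21.20 = £2,883,200.00.
Subtracting fixed costs: EBIT = £2,883,200.00 − £1,675,000 = £1,208,200.00.
Degree of operating leverage = £2,883,200.00 / £1,208,200.00 = 2.3864.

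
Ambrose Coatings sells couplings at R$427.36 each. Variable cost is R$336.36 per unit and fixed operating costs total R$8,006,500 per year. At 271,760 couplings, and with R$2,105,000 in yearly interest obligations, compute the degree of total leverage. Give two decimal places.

Contribution at this volume is 271,760 × R$91.00 = R$24,730,160.00.
EBIT = R$24,730,160.00 − R$8,006,500 = R$16,723,660.00. Interest = R$2,105,000.00.
DOL = R$24,730,160.00 ÷ R$16,723,660.00 = 1.4788; DFL = R$16,723,660.00 ÷ R$14,618,660.00 = 1.1440.
Combined leverage = 1.4788 × 1.1440 = 1.6917.

1.69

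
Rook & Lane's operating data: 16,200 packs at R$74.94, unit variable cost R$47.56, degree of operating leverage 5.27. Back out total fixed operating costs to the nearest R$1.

R$359,390

Contribution at this volume is 16,200 × R$27.38 = R$443,556.00.
DOL = contribution / EBIT, so EBIT = R$443,556.00 / 5.27 = R$84,166.22.
And FC = contribution − EBIT = R$443,556.00 − R$84,166.22 = R$359,390.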